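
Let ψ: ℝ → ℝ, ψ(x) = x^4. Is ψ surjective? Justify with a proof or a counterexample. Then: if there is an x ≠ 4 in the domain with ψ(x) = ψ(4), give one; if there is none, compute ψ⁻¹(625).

-4

Since 4 is even, x^4 ≥ 0 for all x ∈ ℝ, so −1 ∈ ℝ has no preimage. Hence ψ is not surjective.
For the follow-up, such an x exists: taking x = −4 ∈ ℝ gives ψ(−4) = 256 = ψ(4) with −4 ≠ 4.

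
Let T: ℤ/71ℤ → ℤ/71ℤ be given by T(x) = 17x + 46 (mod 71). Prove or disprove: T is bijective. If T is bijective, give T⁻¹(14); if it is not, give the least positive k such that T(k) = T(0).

19

If T(a) = T(b), then 17a ≡ 17b (mod 71). Because gcd(17, 71) = 1, we may cancel 17 to get a ≡ b (mod 71).
We now compute 17⁻¹ mod 71 explicitly. Euclid's algorithm: 71 = 4·17 + 3, 17 = 5·3 + 2, 3 = 1·2 + 1; back-substituting gives 1 = 46·17 − 11·71, so 17⁻¹ ≡ 46 (mod 71).
For any y ∈ ℤ/71ℤ, x = 46(y − 46) mod 71 satisfies T(x) = 17·46(y − 46) + 46 ≡ y (since 17·46 ≡ 1 mod 71). So every y has a preimage.
Therefore T is bijective.
Since T is bijective, we compute T⁻¹(14): solve 17x + 46 ≡ 14 (mod 71), i.e. 17x ≡ 39 (mod 71).
Multiplying by 17⁻¹ = 46 gives x ≡ 46·39 = 1794 = 25·71 + 19 ≡ 19 (mod 71).
Check: T(19) = 17·19 + 46 = 369 = 5·71 + 14 ≡ 14 (mod 71).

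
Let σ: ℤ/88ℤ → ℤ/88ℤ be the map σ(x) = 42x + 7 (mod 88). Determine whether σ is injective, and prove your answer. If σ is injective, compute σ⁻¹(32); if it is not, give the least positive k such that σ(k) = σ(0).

44

We have gcd(42, 88) = 2 > 1. Taking x_1 = 0 and x_2 = 44: σ(0) = 7 and σ(44) = 42·44 + 7 = 1855 ≡ 7 (mod 88).
So σ(0) = σ(44) while 0 ≠ 44, so σ is not injective.
Since σ is not injective, we find the least positive k with σ(k) = σ(0): this means 42k ≡ 0 (mod 88), i.e. 88 ∣ 42k. Since gcd(42, 88) = 2, dividing through by 2 this holds exactly when 44 ∣ 21k, and as gcd(21, 44) = 1, exactly when 44 ∣ k.
The smallest positive such k is 44.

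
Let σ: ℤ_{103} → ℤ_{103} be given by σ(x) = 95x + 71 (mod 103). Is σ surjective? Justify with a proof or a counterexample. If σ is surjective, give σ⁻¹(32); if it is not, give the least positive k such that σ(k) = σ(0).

Recall: surjectivity means every element of the codomain has a preimage under σ.
Since gcd(95, 103) = 1, 95 is invertible modulo 103. Euclid's algorithm: 103 = 1·95 + 8, 95 = 11·8 + 7, 8 = 1·7 + 1; back-substituting gives 1 = 90·95 − 83·103, so 95⁻¹ ≡ 90 (mod 103).
Then y ↦ 90(y − 71) is a two-sided inverse to σ, so every y ∈ ℤ_{103} has a preimage.
Hence σ is surjective.
Since σ is surjective, we find σ⁻¹(32): we need 95x ≡ 32 − 71 ≡ 64 (mod 103). Using 95⁻¹ = 90: x ≡ 90·64 = 5760 = 55·103 + 95, so x = 95.
Check: σ(95) = 95·95 + 71 = 9096 = 88·103 + 32 ≡ 32 (mod 103).

95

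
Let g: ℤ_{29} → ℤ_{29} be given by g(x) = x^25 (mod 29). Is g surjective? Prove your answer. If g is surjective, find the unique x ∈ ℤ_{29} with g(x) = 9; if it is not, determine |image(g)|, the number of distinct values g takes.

6

Since 29 is prime, the nonzero elements of ℤ_{29} form a cyclic group of order 28.
As gcd(25, 28) = 1, raising to the 25th power is a bijection on this group: if s^25 ≡ t^25 then (st^{−1})^25 = 1, and the only element of order dividing gcd(25, 28) = 1 is 1, so s = t.
With g(0) = 0 this makes g injective on all of ℤ_{29}, hence bijective (finite equal-size domain and codomain). In particular g is surjective.
Since g is surjective, we find the preimage of 9. The inverse of x ↦ x^25 on (ℤ_{29})^× is x ↦ x^9, because 25·9 = 225 = 8·28 + 1 ≡ 1 (mod 28) and x^{28} = 1 for x ≠ 0 (Fermat). So g⁻¹(9) = 9^9 mod 29.
Repeated squaring mod 29: 9^1 ≡ 9, 9^2 ≡ 9² = 81 ≡ 23, 9^4 ≡ 23² = 529 ≡ 7, 9^8 ≡ 7² = 49 ≡ 20. Since 9 = 8 + 1, 9^9 ≡ 20·9: 20·9 = 180 ≡ 6. So 9^9 ≡ 6 (mod 29).
Hence g⁻¹(9) = 6.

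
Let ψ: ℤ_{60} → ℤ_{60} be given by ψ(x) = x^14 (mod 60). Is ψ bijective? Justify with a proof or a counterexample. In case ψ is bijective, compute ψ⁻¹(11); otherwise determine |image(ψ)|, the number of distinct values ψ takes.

12

ψ(2): Repeated squaring mod 60: 2^1 ≡ 2, 2^2 ≡ 2² = 4, 2^4 ≡ 4² = 16, 2^8 ≡ 16² = 256 ≡ 16. Since 14 = 8 + 4 + 2, 2^14 ≡ 16·16·4: 16·16 = 256 ≡ 16, then 16·4 = 64 ≡ 4. So 2^14 ≡ 4 (mod 60).
ψ(8): Repeated squaring mod 60: 8^1 ≡ 8, 8^2 ≡ 8² = 64 ≡ 4, 8^4 ≡ 4² = 16, 8^8 ≡ 16² = 256 ≡ 16. Since 14 = 8 + 4 + 2, 8^14 ≡ 16·16·4: 16·16 = 256 ≡ 16, then 16·4 = 64 ≡ 4. So 8^14 ≡ 4 (mod 60).
So ψ(2) = ψ(8) = 4 while 2 ≠ 8, thus ψ is not injective, hence not bijective.
Since ψ is not bijective, we determine |image(ψ)|. Computing x^14 mod 60 for each x (by repeated squaring, reducing mod 60 at every step), the values ψ(0), ψ(1), …, ψ(59) are: 0, 1, 4, 9, 16, 25, 36, 49, 4, 21, 40, 1, 24, 49, 16, 45, 16, 49, 24, 1, 40, 21, 4, 49, 36, 25, 16, 9, 4, 1, 0, 1, 4, 9, 16, 25, 36, 49, 4, 21, 40, 1, 24, 49, 16, 45, 16, 49, 24, 1, 40, 21, 4, 49, 36, 25, 16, 9, 4, 1.
The distinct values are {0, 1, 4, 9, 16, 21, 24, 25, 36, 40, 45, 49}; there are 12 of them.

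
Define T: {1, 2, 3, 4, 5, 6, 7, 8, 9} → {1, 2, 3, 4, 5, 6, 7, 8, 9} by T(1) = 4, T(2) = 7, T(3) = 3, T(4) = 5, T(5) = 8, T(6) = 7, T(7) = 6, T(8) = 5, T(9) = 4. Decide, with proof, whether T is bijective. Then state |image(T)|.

6

T(2) = 7 = T(6) with 2 ≠ 6, so T is not injective, hence not bijective.
The image of T is {3, 4, 5, 6, 7, 8}, which has 6 elements.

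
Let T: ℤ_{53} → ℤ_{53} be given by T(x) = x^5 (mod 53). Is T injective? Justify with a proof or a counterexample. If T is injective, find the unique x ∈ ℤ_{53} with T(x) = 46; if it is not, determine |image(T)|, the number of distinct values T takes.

44

Since 53 is prime, the nonzero elements of ℤ_{53} form a cyclic group of order 52.
As gcd(5, 52) = 1, raising to the 5th power is a bijection on this group: if a^5 ≡ b^5 then (ab^{−1})^5 = 1, and the only element of order dividing gcd(5, 52) = 1 is 1, so a = b.
With T(0) = 0 this makes T injective on all of ℤ_{53}, hence bijective (finite equal-size domain and codomain). In particular T is injective.
Since T is injective, we find the preimage of 46. The inverse of x ↦ x^5 on (ℤ_{53})^× is x ↦ x^21, because 5·21 = 105 = 2·52 + 1 ≡ 1 (mod 52) and x^{52} = 1 for x ≠ 0 (Fermat). So T⁻¹(46) = 46^21 mod 53.
Repeated squaring mod 53: 46^1 ≡ 46, 46^2 ≡ 46² = 2116 ≡ 49, 46^4 ≡ 49² = 2401 ≡ 16, 46^8 ≡ 16² = 256 ≡ 44, 46^16 ≡ 44² = 1936 ≡ 28. Since 21 = 16 + 4 + 1, 46^21 ≡ 28·16·46: 28·16 = 448 ≡ 24, then 24·46 = 1104 ≡ 44. So 46^21 ≡ 44 (mod 53).
Hence T⁻¹(46) = 44.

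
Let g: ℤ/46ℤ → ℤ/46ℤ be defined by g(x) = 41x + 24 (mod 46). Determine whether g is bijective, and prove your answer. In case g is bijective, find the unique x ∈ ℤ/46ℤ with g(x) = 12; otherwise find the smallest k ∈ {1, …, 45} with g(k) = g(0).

30

If g(x_1) = g(x_2), then 41x_1 ≡ 41x_2 (mod 46). Because gcd(41, 46) = 1, we may cancel 41 to get x_1 ≡ x_2 (mod 46).
We now compute 41⁻¹ mod 46 explicitly. Euclid's algorithm: 46 = 1·41 + 5, 41 = 8·5 + 1; back-substituting gives 1 = 9·41 − 8·46, so 41⁻¹ ≡ 9 (mod 46).
Then y ↦ 9(y − 24) is a two-sided inverse to g, so every y ∈ ℤ/46ℤ has a preimage.
Therefore g is bijective.
Since g is bijective, we compute g⁻¹(12): solve 41x + 24 ≡ 12 (mod 46), i.e. 41x ≡ 34 (mod 46).
Multiplying by 41⁻¹ = 9 gives x ≡ 9·34 = 306 = 6·46 + 30 ≡ 30 (mod 46).
Check: g(30) = 41·30 + 24 = 1254 = 27·46 + 12 ≡ 12 (mod 46).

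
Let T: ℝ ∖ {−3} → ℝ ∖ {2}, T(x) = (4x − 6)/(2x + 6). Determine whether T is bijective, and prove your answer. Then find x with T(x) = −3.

-6/5

Suppose T(s) = T(t). Cross-multiplying: (4s − 6)(2t + 6) = (4t − 6)(2s + 6).
Expanding both sides and cancelling the symmetric terms leaves 36·(s − t) = 0. Since 36 ≠ 0, s = t. Hence T is injective.
For any y ≠ 2, solving y(2x + 6) = 4x − 6 for x gives a well-defined x ≠ −3. So T is surjective.
Therefore T is bijective.
Solving T(x) = −3: cross-multiplying gives 4x − 6 = −3(2x + 6), which rearranges to 10x = −12, so x = −6/5.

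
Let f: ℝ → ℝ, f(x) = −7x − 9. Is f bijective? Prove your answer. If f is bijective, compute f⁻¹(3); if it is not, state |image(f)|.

-12/7

Suppose f(x_1) = f(x_2). Then −7x_1 − 9 = −7x_2 − 9, so −7x_1 = −7x_2, thus x_1 = x_2.
For any y ∈ ℝ, x = (y + 9)/(−7) satisfies f(x) = y.
Thus f is bijective.
Since f is bijective, we compute f⁻¹(3) = (3 + 9)/(−7) = −12/7.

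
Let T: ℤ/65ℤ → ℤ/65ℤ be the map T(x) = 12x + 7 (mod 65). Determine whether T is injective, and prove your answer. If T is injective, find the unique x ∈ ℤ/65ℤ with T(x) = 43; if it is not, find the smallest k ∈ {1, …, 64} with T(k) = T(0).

Suppose T(s) = T(t) in ℤ/65ℤ. Then 12s + 7 ≡ 12t + 7 (mod 65), so 12(s − t) ≡ 0 (mod 65).
Since gcd(12, 65) = 1, 12 is invertible modulo 65, so s − t ≡ 0 (mod 65), i.e. s = t.
Thus T is injective.
We now compute 12⁻¹ mod 65 explicitly. Euclid's algorithm: 65 = 5·12 + 5, 12 = 2·5 + 2, 5 = 2·2 + 1; back-substituting gives 1 = 38·12 − 7·65, so 12⁻¹ ≡ 38 (mod 65).
Since T is injective, we find T⁻¹(43): we need 12x ≡ 43 − 7 ≡ 36 (mod 65). Using 12⁻¹ = 38: x ≡ 38·36 = 1368 = 21·65 + 3, so x = 3.
Check: T(3) = 12·3 + 7 = 43 ≡ 43 (mod 65).

3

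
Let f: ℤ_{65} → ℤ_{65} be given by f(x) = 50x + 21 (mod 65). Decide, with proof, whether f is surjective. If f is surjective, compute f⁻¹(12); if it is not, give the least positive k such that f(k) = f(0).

13

Recall: surjectivity means every element of the codomain has a preimage under f.
Since gcd(50, 65) = 5, we have 50x ≡ 0 (mod 5) for all x, so f(x) ≡ 1 (mod 5).
But 0 ≢ 1 (mod 5), so 0 ∈ ℤ_{65} has no preimage. Thus f is not surjective.
Since f is not surjective, we find the least positive k with f(k) = f(0): this means 50k ≡ 0 (mod 65), i.e. 65 ∣ 50k. Since gcd(50, 65) = 5, dividing through by 5 this holds exactly when 13 ∣ 10k, and as gcd(10, 13) = 1, exactly when 13 ∣ k.
The smallest positive such k is 13.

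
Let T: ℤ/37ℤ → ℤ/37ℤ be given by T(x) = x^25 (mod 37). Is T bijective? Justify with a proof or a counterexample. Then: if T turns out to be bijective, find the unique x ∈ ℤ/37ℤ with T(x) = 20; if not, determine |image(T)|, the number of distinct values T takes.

2

Since 37 is prime, the nonzero elements of ℤ/37ℤ form a cyclic group of order 36.
As gcd(25, 36) = 1, raising to the 25th power is a bijection on this group: if s^25 ≡ t^25 then (st^{−1})^25 = 1, and the only element of order dividing gcd(25, 36) = 1 is 1, so s = t.
With T(0) = 0 this makes T injective on all of ℤ/37ℤ, hence bijective (finite equal-size domain and codomain). In particular T is bijective.
Since T is bijective, we find the preimage of 20. The inverse of x ↦ x^25 on (ℤ/37ℤ)^× is x ↦ x^13, because 25·13 = 325 = 9·36 + 1 ≡ 1 (mod 36) and x^{36} = 1 for x ≠ 0 (Fermat). So T⁻¹(20) = 20^13 mod 37.
Repeated squaring mod 37: 20^1 ≡ 20, 20^2 ≡ 20² = 400 ≡ 30, 20^4 ≡ 30² = 900 ≡ 12, 20^8 ≡ 12² = 144 ≡ 33. Since 13 = 8 + 4 + 1, 20^13 ≡ 33·12·20: 33·12 = 396 ≡ 26, then 26·20 = 520 ≡ 2. So 20^13 ≡ 2 (mod 37).
Hence T⁻¹(20) = 2.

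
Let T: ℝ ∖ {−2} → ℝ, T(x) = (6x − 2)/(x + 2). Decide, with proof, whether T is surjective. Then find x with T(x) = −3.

-4/9

If T(x) = 6, cross-multiplying gives 1(6x − 2) = 6(x + 2), which simplifies to −2 = 12 — false.  So 6 has no preimage and T is not surjective.
Solving T(x) = −3: cross-multiplying gives 6x − 2 = −3(x + 2), which rearranges to 9x = −4, so x = −4/9.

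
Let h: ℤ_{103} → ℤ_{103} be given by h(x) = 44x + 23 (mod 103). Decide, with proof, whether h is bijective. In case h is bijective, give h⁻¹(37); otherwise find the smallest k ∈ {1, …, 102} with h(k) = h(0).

5

Recall: h is injective if h(a) = h(b) implies a = b.
Suppose h(a) = h(b) in ℤ_{103}. Then 44a + 23 ≡ 44b + 23 (mod 103), so 44(a − b) ≡ 0 (mod 103).
Since gcd(44, 103) = 1, 44 is invertible modulo 103, thus a − b ≡ 0 (mod 103), i.e. a = b.
We now compute 44⁻¹ mod 103 explicitly. Euclid's algorithm: 103 = 2·44 + 15, 44 = 2·15 + 14, 15 = 1·14 + 1; back-substituting gives 1 = 96·44 − 41·103, so 44⁻¹ ≡ 96 (mod 103).
Then y ↦ 96(y − 23) is a two-sided inverse to h, so every y ∈ ℤ_{103} has a preimage.
Hence h is bijective.
Since h is bijective, we compute h⁻¹(37): solve 44x + 23 ≡ 37 (mod 103), i.e. 44x ≡ 14 (mod 103).
Multiplying by 44⁻¹ = 96 gives x ≡ 96·14 = 1344 = 13·103 + 5 ≡ 5 (mod 103).
Check: h(5) = 44·5 + 23 = 243 = 2·103 + 37 ≡ 37 (mod 103).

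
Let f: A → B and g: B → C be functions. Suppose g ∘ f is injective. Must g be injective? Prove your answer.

not injective

No. Take A = {0, 1}, B = {0, 1, 2, 3}, C = {0, 1, 2, 3}, f(a) = a for each a ∈ A, and g(b) = 2 if b ∈ {2, 3} else g(b) = b.
Then g ∘ f = f is injective (A ⊂ B and f is the inclusion), but g(2) = g(3) = 2 with 2 ≠ 3, so g is not injective.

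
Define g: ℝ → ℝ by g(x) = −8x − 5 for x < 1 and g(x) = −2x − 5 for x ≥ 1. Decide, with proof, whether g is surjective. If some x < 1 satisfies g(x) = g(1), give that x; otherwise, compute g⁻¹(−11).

1/4

Both pieces are strictly decreasing (slopes −8 and −2), so each is injective on its own interval.
The left piece maps (−∞, 1) onto (−13, ∞); the right piece maps [1, ∞) onto (−∞, −7].
The union (−13, ∞) ∪ (−∞, −7] covers ℝ, so g is surjective.
For the follow-up: the images overlap, so an x < 1 with g(x) = g(1) exists. g(1) = −7; solving −8x − 5 = −7 for x < 1 gives x = (−7 + 5)/(−8) = 1/4.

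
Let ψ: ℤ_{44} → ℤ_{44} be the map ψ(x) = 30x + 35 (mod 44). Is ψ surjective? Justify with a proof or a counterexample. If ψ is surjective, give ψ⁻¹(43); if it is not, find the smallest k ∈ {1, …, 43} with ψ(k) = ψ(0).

22

Since gcd(30, 44) = 2, we have 30x ≡ 0 (mod 2) for all x, so ψ(x) ≡ 1 (mod 2).
But 0 ≢ 1 (mod 2), so 0 ∈ ℤ_{44} has no preimage. Thus ψ is not surjective.
Since ψ is not surjective, we find the least positive k with ψ(k) = ψ(0): this means 30k ≡ 0 (mod 44), i.e. 44 ∣ 30k. Since gcd(30, 44) = 2, dividing through by 2 this holds exactly when 22 ∣ 15k, and as gcd(15, 22) = 1, exactly when 22 ∣ k.
The smallest positive such k is 22.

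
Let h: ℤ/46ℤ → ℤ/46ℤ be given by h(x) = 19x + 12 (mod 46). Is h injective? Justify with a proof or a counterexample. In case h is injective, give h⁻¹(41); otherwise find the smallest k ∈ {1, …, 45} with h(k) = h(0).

33

If h(x_1) = h(x_2), then 19x_1 ≡ 19x_2 (mod 46). Because gcd(19, 46) = 1, we may cancel 19 to get x_1 ≡ x_2 (mod 46).
So h is injective.
We now compute 19⁻¹ mod 46 explicitly. Euclid's algorithm: 46 = 2·19 + 8, 19 = 2·8 + 3, 8 = 2·3 + 2, 3 = 1·2 + 1; back-substituting gives 1 = 17·19 − 7·46, so 19⁻¹ ≡ 17 (mod 46).
Since h is injective, we find h⁻¹(41): we need 19x ≡ 41 − 12 ≡ 29 (mod 46). Using 19⁻¹ = 17: x ≡ 17·29 = 493 = 10·46 + 33, so x = 33.
Check: h(33) = 19·33 + 12 = 639 = 13·46 + 41 ≡ 41 (mod 46).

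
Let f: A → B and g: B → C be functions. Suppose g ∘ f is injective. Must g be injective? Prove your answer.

No. Take A = {1, 2, 3}, B = {1, 2, 3, 4, 5, 6}, C = {1, 2, 3, 4, 5, 6}, f(a) = a for each a ∈ A, and g(b) = 5 if b ∈ {5, 6} else g(b) = b.
Then g ∘ f = f is injective (A ⊂ B and f is the inclusion), but g(5) = g(6) = 5 with 5 ≠ 6, so g is not injective.

not injective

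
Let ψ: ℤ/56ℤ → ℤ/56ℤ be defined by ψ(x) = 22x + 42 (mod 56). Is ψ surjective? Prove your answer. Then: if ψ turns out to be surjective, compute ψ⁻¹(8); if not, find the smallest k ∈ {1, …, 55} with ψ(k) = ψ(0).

Since gcd(22, 56) = 2, we have 22x ≡ 0 (mod 2) for all x, so ψ(x) ≡ 0 (mod 2).
But 1 ≢ 0 (mod 2), so 1 ∈ ℤ/56ℤ has no preimage. Hence ψ is not surjective.
Since ψ is not surjective, we find the least positive k with ψ(k) = ψ(0): this means 22k ≡ 0 (mod 56), i.e. 56 ∣ 22k. Since gcd(22, 56) = 2, dividing through by 2 this holds exactly when 28 ∣ 11k, and as gcd(11, 28) = 1, exactly when 28 ∣ k.
The smallest positive such k is 28.

28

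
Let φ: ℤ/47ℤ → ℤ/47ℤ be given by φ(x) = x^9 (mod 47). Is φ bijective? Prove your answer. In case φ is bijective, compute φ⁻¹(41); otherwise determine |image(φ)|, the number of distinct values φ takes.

38

Since 47 is prime, the nonzero elements of ℤ/47ℤ form a cyclic group of order 46.
As gcd(9, 46) = 1, raising to the 9th power is a bijection on this group: if a^9 ≡ b^9 then (ab^{−1})^9 = 1, and the only element of order dividing gcd(9, 46) = 1 is 1, so a = b.
With φ(0) = 0 this makes φ injective on all of ℤ/47ℤ, hence bijective (finite equal-size domain and codomain). In particular φ is bijective.
Since φ is bijective, we find the preimage of 41. The inverse of x ↦ x^9 on (ℤ/47ℤ)^× is x ↦ x^41, because 9·41 = 369 = 8·46 + 1 ≡ 1 (mod 46) and x^{46} = 1 for x ≠ 0 (Fermat). So φ⁻¹(41) = 41^41 mod 47.
Repeated squaring mod 47: 41^1 ≡ 41, 41^2 ≡ 41² = 1681 ≡ 36, 41^4 ≡ 36² = 1296 ≡ 27, 41^8 ≡ 27² = 729 ≡ 24, 41^16 ≡ 24² = 576 ≡ 12, 41^32 ≡ 12² = 144 ≡ 3. Since 41 = 32 + 8 + 1, 41^41 ≡ 3·24·41: 3·24 = 72 ≡ 25, then 25·41 = 1025 ≡ 38. So 41^41 ≡ 38 (mod 47).
Hence φ⁻¹(41) = 38.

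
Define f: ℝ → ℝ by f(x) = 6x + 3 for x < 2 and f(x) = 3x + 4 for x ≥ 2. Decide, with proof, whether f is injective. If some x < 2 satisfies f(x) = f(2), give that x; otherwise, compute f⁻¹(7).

Both pieces are strictly increasing (slopes 6 and 3), so each is injective on its own interval.
The left piece maps (−∞, 2) onto (−∞, 15); the right piece maps [2, ∞) onto [10, ∞).
These images overlap. In particular f(2) = 10 (right piece), and solving 6x + 3 = 10 on the left piece gives x = 7/6 < 2.
So f(7/6) = f(2) with 7/6 ≠ 2, and f is not injective. This x = 7/6 is the requested value below 2.

7/6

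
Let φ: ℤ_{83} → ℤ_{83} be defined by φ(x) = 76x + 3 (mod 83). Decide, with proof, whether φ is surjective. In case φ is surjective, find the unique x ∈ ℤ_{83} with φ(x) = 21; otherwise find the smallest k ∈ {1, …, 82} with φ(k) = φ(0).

33

Recall that φ is surjective if every y in the codomain equals φ(x) for some x in the domain.
Since gcd(76, 83) = 1, 76 is invertible modulo 83. Euclid's algorithm: 83 = 1·76 + 7, 76 = 10·7 + 6, 7 = 1·6 + 1; back-substituting gives 1 = 71·76 − 65·83, so 76⁻¹ ≡ 71 (mod 83).
Then y ↦ 71(y − 3) is a two-sided inverse to φ, so every y ∈ ℤ_{83} has a preimage.
Therefore φ is surjective.
Since φ is surjective, we find φ⁻¹(21): we need 76x ≡ 21 − 3 ≡ 18 (mod 83). Using 76⁻¹ = 71: x ≡ 71·18 = 1278 = 15·83 + 33, so x = 33.
Check: φ(33) = 76·33 + 3 = 2511 = 30·83 + 21 ≡ 21 (mod 83).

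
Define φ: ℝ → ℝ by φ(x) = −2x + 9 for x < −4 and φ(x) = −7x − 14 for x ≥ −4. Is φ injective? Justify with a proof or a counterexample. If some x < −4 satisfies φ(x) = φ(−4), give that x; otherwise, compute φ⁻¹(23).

Both pieces are strictly decreasing (slopes −2 and −7), so each is injective on its own interval.
The left piece maps (−∞, −4) onto (17, ∞); the right piece maps [−4, ∞) onto (−∞, 14].
These images are disjoint, so no value is attained by both pieces. Thus φ is injective.
Because the two images are disjoint, no x < −4 has φ(x) = φ(−4), so we compute φ⁻¹(23): 23 lies in (17, ∞), so solve −2x + 9 = 23: x = (23 − 9)/(−2) = −7.

-7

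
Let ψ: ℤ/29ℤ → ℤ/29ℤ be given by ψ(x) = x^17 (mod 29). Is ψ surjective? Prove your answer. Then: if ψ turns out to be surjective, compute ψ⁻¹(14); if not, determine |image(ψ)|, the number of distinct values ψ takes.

Since 29 is prime, the nonzero elements of ℤ/29ℤ form a cyclic group of order 28.
As gcd(17, 28) = 1, raising to the 17th power is a bijection on this group: if x_1^17 ≡ x_2^17 then (x_1x_2^{−1})^17 = 1, and the only element of order dividing gcd(17, 28) = 1 is 1, so x_1 = x_2.
With ψ(0) = 0 this makes ψ injective on all of ℤ/29ℤ, hence bijective (finite equal-size domain and codomain). In particular ψ is surjective.
Since ψ is surjective, we find the preimage of 14. The inverse of x ↦ x^17 on (ℤ/29ℤ)^× is x ↦ x^5, because 17·5 = 85 = 3·28 + 1 ≡ 1 (mod 28) and x^{28} = 1 for x ≠ 0 (Fermat). So ψ⁻¹(14) = 14^5 mod 29.
Repeated squaring mod 29: 14^1 ≡ 14, 14^2 ≡ 14² = 196 ≡ 22, 14^4 ≡ 22² = 484 ≡ 20. Since 5 = 4 + 1, 14^5 ≡ 20·14: 20·14 = 280 ≡ 19. So 14^5 ≡ 19 (mod 29).
Hence ψ⁻¹(14) = 19.

19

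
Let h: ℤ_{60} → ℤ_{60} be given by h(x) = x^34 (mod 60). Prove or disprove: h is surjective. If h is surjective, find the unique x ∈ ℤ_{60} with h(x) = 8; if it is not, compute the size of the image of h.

h(2): Repeated squaring mod 60: 2^1 ≡ 2, 2^2 ≡ 2² = 4, 2^4 ≡ 4² = 16, 2^8 ≡ 16² = 256 ≡ 16, 2^16 ≡ 16² = 256 ≡ 16, 2^32 ≡ 16² = 256 ≡ 16. Since 34 = 32 + 2, 2^34 ≡ 16·4: 16·4 = 64 ≡ 4. So 2^34 ≡ 4 (mod 60).
h(8): Repeated squaring mod 60: 8^1 ≡ 8, 8^2 ≡ 8² = 64 ≡ 4, 8^4 ≡ 4² = 16, 8^8 ≡ 16² = 256 ≡ 16, 8^16 ≡ 16² = 256 ≡ 16, 8^32 ≡ 16² = 256 ≡ 16. Since 34 = 32 + 2, 8^34 ≡ 16·4: 16·4 = 64 ≡ 4. So 8^34 ≡ 4 (mod 60).
So h(2) = h(8) = 4 while 2 ≠ 8, hence h is not injective.
A non-injective map from the 60-element set ℤ_{60} to itself takes at most 59 distinct values, so it cannot be surjective. Therefore h is not surjective.
Since h is not surjective, we determine |image(h)|. Computing x^34 mod 60 for each x (by repeated squaring, reducing mod 60 at every step), the values h(0), h(1), …, h(59) are: 0, 1, 4, 9, 16, 25, 36, 49, 4, 21, 40, 1, 24, 49, 16, 45, 16, 49, 24, 1, 40, 21, 4, 49, 36, 25, 16, 9, 4, 1, 0, 1, 4, 9, 16, 25, 36, 49, 4, 21, 40, 1, 24, 49, 16, 45, 16, 49, 24, 1, 40, 21, 4, 49, 36, 25, 16, 9, 4, 1.
The distinct values are {0, 1, 4, 9, 16, 21, 24, 25, 36, 40, 45, 49}; there are 12 of them.

12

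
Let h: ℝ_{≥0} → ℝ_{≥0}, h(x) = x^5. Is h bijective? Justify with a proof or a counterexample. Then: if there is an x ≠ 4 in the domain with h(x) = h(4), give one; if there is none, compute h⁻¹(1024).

On ℝ_{≥0}, x ↦ x^5 is strictly increasing (injective) and for any y ∈ ℝ_{≥0} the 5th root y^{1/5} lies in ℝ_{≥0} (surjective). So h is bijective.
Since x ↦ x^5 is strictly increasing on ℝ_{≥0}, it is injective there, so no x ≠ 4 in the domain has h(x) = h(4). We therefore compute h⁻¹(1024) = 1024^{1/5} = 4 (indeed 4^5 = 1024).

4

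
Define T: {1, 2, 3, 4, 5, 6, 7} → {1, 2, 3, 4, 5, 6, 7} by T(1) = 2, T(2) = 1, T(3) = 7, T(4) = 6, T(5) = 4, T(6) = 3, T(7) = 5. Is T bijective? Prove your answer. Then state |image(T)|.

The values 2, 1, 7, 6, 4, 3, 5 are a permutation of {1, 2, 3, 4, 5, 6, 7}: each element appears exactly once.
So T is injective and surjective, hence bijective.
The image of T is {1, 2, 3, 4, 5, 6, 7}, which has 7 elements.

7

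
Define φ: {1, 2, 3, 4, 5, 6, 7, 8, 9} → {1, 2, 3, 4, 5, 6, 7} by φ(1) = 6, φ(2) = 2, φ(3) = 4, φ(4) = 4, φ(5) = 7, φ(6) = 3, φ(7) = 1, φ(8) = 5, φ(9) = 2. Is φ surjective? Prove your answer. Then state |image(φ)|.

Every element of the codomain has a preimage: 1 = φ(7), 2 = φ(2), 3 = φ(6), 4 = φ(3), 5 = φ(8), 6 = φ(1), 7 = φ(5).
Therefore φ is surjective.
The image of φ is {1, 2, 3, 4, 5, 6, 7}, which has 7 elements.

7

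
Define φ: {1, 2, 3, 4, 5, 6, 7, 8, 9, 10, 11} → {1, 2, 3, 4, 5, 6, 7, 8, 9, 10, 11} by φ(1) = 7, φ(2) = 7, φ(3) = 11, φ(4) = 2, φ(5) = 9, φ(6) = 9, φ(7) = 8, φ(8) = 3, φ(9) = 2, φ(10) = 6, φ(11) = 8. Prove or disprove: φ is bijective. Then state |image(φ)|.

7

φ(1) = 7 = φ(2) with 1 ≠ 2, so φ is not injective, hence not bijective.
The image of φ is {2, 3, 6, 7, 8, 9, 11}, which has 7 elements.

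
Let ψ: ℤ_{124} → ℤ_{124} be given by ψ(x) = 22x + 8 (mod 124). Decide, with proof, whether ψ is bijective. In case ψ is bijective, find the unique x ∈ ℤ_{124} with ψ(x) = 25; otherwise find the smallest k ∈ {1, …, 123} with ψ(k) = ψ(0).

62

We have gcd(22, 124) = 2 > 1. Taking x_1 = 0 and x_2 = 62: ψ(0) = 8 and ψ(62) = 22·62 + 8 = 1372 ≡ 8 (mod 124).
So ψ(0) = ψ(62) while 0 ≠ 62, thus ψ is not injective, hence not bijective.
Since ψ is not bijective, we find the least positive k with ψ(k) = ψ(0): this means 22k ≡ 0 (mod 124), i.e. 124 ∣ 22k. Since gcd(22, 124) = 2, dividing through by 2 this holds exactly when 62 ∣ 11k, and as gcd(11, 62) = 1, exactly when 62 ∣ k.
The smallest positive such k is 62.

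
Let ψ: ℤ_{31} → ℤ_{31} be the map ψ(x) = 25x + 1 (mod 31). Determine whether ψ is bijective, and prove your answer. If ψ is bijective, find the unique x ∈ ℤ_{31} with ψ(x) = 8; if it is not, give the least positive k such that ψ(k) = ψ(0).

4

By definition, injectivity means: for all s, t in the domain, ψ(s) = ψ(t) implies s = t.
Suppose ψ(s) = ψ(t) in ℤ_{31}. Then 25s + 1 ≡ 25t + 1 (mod 31), hence 25(s − t) ≡ 0 (mod 31).
Since gcd(25, 31) = 1, 25 is invertible modulo 31, so s − t ≡ 0 (mod 31), i.e. s = t.
We now compute 25⁻¹ mod 31 explicitly. Euclid's algorithm: 31 = 1·25 + 6, 25 = 4·6 + 1; back-substituting gives 1 = 5·25 − 4·31, so 25⁻¹ ≡ 5 (mod 31).
Then y ↦ 5(y − 1) is a two-sided inverse to ψ, so every y ∈ ℤ_{31} has a preimage.
So ψ is bijective.
Since ψ is bijective, we compute ψ⁻¹(8): solve 25x + 1 ≡ 8 (mod 31), i.e. 25x ≡ 7 (mod 31).
Multiplying by 25⁻¹ = 5 gives x ≡ 5·7 = 35 = 1·31 + 4 ≡ 4 (mod 31).
Check: ψ(4) = 25·4 + 1 = 101 = 3·31 + 8 ≡ 8 (mod 31).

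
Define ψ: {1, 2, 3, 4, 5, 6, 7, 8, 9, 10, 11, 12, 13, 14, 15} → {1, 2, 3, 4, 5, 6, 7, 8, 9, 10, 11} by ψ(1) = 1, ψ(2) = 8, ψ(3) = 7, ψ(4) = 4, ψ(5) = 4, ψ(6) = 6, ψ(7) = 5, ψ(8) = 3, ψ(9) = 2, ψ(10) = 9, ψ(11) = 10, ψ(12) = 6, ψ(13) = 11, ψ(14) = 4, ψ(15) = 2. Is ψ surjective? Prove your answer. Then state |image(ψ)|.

11

Every element of the codomain has a preimage: 1 = ψ(1), 2 = ψ(9), 3 = ψ(8), 4 = ψ(4), 5 = ψ(7), 6 = ψ(6), 7 = ψ(3), 8 = ψ(2), 9 = ψ(10), 10 = ψ(11), 11 = ψ(13).
Therefore ψ is surjective.
The image of ψ is {1, 2, 3, 4, 5, 6, 7, 8, 9, 10, 11}, which has 11 elements.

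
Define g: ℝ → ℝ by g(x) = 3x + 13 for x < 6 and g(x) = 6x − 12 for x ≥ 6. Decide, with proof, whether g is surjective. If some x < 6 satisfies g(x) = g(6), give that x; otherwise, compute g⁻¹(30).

Both pieces are strictly increasing (slopes 3 and 6), so each is injective on its own interval.
The left piece maps (−∞, 6) onto (−∞, 31); the right piece maps [6, ∞) onto [24, ∞).
The union (−∞, 31) ∪ [24, ∞) covers ℝ, so g is surjective.
For the follow-up: the images overlap, so an x < 6 with g(x) = g(6) exists. g(6) = 24; solving 3x + 13 = 24 for x < 6 gives x = (24 − 13)/3 = 11/3.

11/3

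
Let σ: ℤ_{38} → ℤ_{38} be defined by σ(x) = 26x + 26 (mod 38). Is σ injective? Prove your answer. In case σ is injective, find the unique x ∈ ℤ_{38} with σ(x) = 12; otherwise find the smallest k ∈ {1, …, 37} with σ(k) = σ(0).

We have gcd(26, 38) = 2 > 1. Taking u = 0 and v = 19: σ(0) = 26 and σ(19) = 26·19 + 26 = 520 ≡ 26 (mod 38).
So σ(0) = σ(19) while 0 ≠ 19, therefore σ is not injective.
Since σ is not injective, we find the least positive k with σ(k) = σ(0): this means 26k ≡ 0 (mod 38), i.e. 38 ∣ 26k. Since gcd(26, 38) = 2, dividing through by 2 this holds exactly when 19 ∣ 13k, and as gcd(13, 19) = 1, exactly when 19 ∣ k.
The smallest positive such k is 19.

19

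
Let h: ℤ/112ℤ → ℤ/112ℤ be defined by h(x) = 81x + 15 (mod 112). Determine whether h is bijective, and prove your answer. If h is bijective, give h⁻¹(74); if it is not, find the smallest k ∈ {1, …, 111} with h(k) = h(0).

Recall that h is injective if h(x_1) = h(x_2) implies x_1 = x_2.
Suppose h(x_1) = h(x_2) in ℤ/112ℤ. Then 81x_1 + 15 ≡ 81x_2 + 15 (mod 112), therefore 81(x_1 − x_2) ≡ 0 (mod 112).
Since gcd(81, 112) = 1, 81 is invertible modulo 112, thus x_1 − x_2 ≡ 0 (mod 112), i.e. x_1 = x_2.
We now compute 81⁻¹ mod 112 explicitly. Euclid's algorithm: 112 = 1·81 + 31, 81 = 2·31 + 19, 31 = 1·19 + 12, 19 = 1·12 + 7, 12 = 1·7 + 5, 7 = 1·5 + 2, 5 = 2·2 + 1; back-substituting gives 1 = 65·81 − 47·112, so 81⁻¹ ≡ 65 (mod 112).
For any y ∈ ℤ/112ℤ, x = 65(y − 15) mod 112 satisfies h(x) = 81·65(y − 15) + 15 ≡ y (since 81·65 ≡ 1 mod 112). So every y has a preimage.
So h is bijective.
Since h is bijective, we find h⁻¹(74): we need 81x ≡ 74 − 15 ≡ 59 (mod 112). Using 81⁻¹ = 65: x ≡ 65·59 = 3835 = 34·112 + 27, so x = 27.
Check: h(27) = 81·27 + 15 = 2202 = 19·112 + 74 ≡ 74 (mod 112).

27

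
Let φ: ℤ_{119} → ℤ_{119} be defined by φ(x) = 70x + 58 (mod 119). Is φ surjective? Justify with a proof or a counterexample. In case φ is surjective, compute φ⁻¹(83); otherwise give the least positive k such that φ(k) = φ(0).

17

Recall: φ is surjective if every y in the codomain equals φ(x) for some x in the domain.
Since gcd(70, 119) = 7, we have 70x ≡ 0 (mod 7) for all x, so φ(x) ≡ 2 (mod 7).
But 0 ≢ 2 (mod 7), so 0 ∈ ℤ_{119} has no preimage. So φ is not surjective.
Since φ is not surjective, we find the least positive k with φ(k) = φ(0): this means 70k ≡ 0 (mod 119), i.e. 119 ∣ 70k. Since gcd(70, 119) = 7, dividing through by 7 this holds exactly when 17 ∣ 10k, and as gcd(10, 17) = 1, exactly when 17 ∣ k.
The smallest positive such k is 17.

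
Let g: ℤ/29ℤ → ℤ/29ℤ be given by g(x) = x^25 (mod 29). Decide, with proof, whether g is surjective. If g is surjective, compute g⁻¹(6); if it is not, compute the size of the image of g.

22

Since 29 is prime, the nonzero elements of ℤ/29ℤ form a cyclic group of order 28.
As gcd(25, 28) = 1, raising to the 25th power is a bijection on this group: if u^25 ≡ v^25 then (uv^{−1})^25 = 1, and the only element of order dividing gcd(25, 28) = 1 is 1, so u = v.
With g(0) = 0 this makes g injective on all of ℤ/29ℤ, hence bijective (finite equal-size domain and codomain). In particular g is surjective.
Since g is surjective, we find the preimage of 6. The inverse of x ↦ x^25 on (ℤ/29ℤ)^× is x ↦ x^9, because 25·9 = 225 = 8·28 + 1 ≡ 1 (mod 28) and x^{28} = 1 for x ≠ 0 (Fermat). So g⁻¹(6) = 6^9 mod 29.
Repeated squaring mod 29: 6^1 ≡ 6, 6^2 ≡ 6² = 36 ≡ 7, 6^4 ≡ 7² = 49 ≡ 20, 6^8 ≡ 20² = 400 ≡ 23. Since 9 = 8 + 1, 6^9 ≡ 23·6: 23·6 = 138 ≡ 22. So 6^9 ≡ 22 (mod 29).
Hence g⁻¹(6) = 22.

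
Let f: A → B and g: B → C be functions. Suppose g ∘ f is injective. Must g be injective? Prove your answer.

not injective

No. Take A = {0, 1}, B = {0, 1, 2, 3, 4}, C = {0, 1, 2, 3, 4}, f(a) = a for each a ∈ A, and g(b) = 3 if b ∈ {3, 4} else g(b) = b.
Then g ∘ f = f is injective (A ⊂ B and f is the inclusion), but g(3) = g(4) = 3 with 3 ≠ 4, so g is not injective.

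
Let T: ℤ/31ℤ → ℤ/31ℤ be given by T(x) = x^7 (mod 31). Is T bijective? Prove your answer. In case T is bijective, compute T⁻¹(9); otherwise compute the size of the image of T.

Since 31 is prime, the nonzero elements of ℤ/31ℤ form a cyclic group of order 30.
As gcd(7, 30) = 1, raising to the 7th power is a bijection on this group: if a^7 ≡ b^7 then (ab^{−1})^7 = 1, and the only element of order dividing gcd(7, 30) = 1 is 1, so a = b.
With T(0) = 0 this makes T injective on all of ℤ/31ℤ, hence bijective (finite equal-size domain and codomain). In particular T is bijective.
Since T is bijective, we find the preimage of 9. The inverse of x ↦ x^7 on (ℤ/31ℤ)^× is x ↦ x^13, because 7·13 = 91 = 3·30 + 1 ≡ 1 (mod 30) and x^{30} = 1 for x ≠ 0 (Fermat). So T⁻¹(9) = 9^13 mod 31.
Repeated squaring mod 31: 9^1 ≡ 9, 9^2 ≡ 9² = 81 ≡ 19, 9^4 ≡ 19² = 361 ≡ 20, 9^8 ≡ 20² = 400 ≡ 28. Since 13 = 8 + 4 + 1, 9^13 ≡ 28·20·9: 28·20 = 560 ≡ 2, then 2·9 = 18. So 9^13 ≡ 18 (mod 31).
Hence T⁻¹(9) = 18.

18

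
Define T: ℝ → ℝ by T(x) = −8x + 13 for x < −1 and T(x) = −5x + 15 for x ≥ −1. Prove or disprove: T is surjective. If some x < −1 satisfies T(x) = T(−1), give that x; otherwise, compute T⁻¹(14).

Both pieces are strictly decreasing (slopes −8 and −5), so each is injective on its own interval.
The left piece maps (−∞, −1) onto (21, ∞); the right piece maps [−1, ∞) onto (−∞, 20].
The union (21, ∞) ∪ (−∞, 20] omits the interval between 21 and 20; in particular 21 has no preimage. So T is not surjective.
Because the two images are disjoint, no x < −1 has T(x) = T(−1), so we compute T⁻¹(14): 14 lies in (−∞, 20], so solve −5x + 15 = 14: x = (14 − 15)/(−5) = 1/5.

1/5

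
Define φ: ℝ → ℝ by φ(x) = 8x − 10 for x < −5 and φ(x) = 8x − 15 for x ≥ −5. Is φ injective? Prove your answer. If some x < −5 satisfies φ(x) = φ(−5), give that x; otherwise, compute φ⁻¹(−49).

Both pieces are strictly increasing (slopes 8 and 8), so each is injective on its own interval.
The left piece maps (−∞, −5) onto (−∞, −50); the right piece maps [−5, ∞) onto [−55, ∞).
These images overlap. In particular φ(−5) = −55 (right piece), and solving 8x − 10 = −55 on the left piece gives x = −45/8 < −5.
So φ(−45/8) = φ(−5) with −45/8 ≠ −5, and φ is not injective. This x = −45/8 is the requested value below −5.

-45/8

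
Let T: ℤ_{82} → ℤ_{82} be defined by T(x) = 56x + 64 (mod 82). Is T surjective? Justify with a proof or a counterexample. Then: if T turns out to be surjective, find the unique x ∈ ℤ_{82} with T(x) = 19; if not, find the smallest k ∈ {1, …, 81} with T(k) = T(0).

Since gcd(56, 82) = 2, we have 56x ≡ 0 (mod 2) for all x, so T(x) ≡ 0 (mod 2).
But 1 ≢ 0 (mod 2), so 1 ∈ ℤ_{82} has no preimage. So T is not surjective.
Since T is not surjective, we find the least positive k with T(k) = T(0): this means 56k ≡ 0 (mod 82), i.e. 82 ∣ 56k. Since gcd(56, 82) = 2, dividing through by 2 this holds exactly when 41 ∣ 28k, and as gcd(28, 41) = 1, exactly when 41 ∣ k.
The smallest positive such k is 41.

41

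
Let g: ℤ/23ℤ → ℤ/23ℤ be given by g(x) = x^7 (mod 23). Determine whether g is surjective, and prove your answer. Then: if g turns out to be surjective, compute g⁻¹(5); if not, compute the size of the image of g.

Since 23 is prime, the nonzero elements of ℤ/23ℤ form a cyclic group of order 22.
As gcd(7, 22) = 1, raising to the 7th power is a bijection on this group: if a^7 ≡ b^7 then (ab^{−1})^7 = 1, and the only element of order dividing gcd(7, 22) = 1 is 1, so a = b.
With g(0) = 0 this makes g injective on all of ℤ/23ℤ, hence bijective (finite equal-size domain and codomain). In particular g is surjective.
Since g is surjective, we find the preimage of 5. The inverse of x ↦ x^7 on (ℤ/23ℤ)^× is x ↦ x^19, because 7·19 = 133 = 6·22 + 1 ≡ 1 (mod 22) and x^{22} = 1 for x ≠ 0 (Fermat). So g⁻¹(5) = 5^19 mod 23.
Repeated squaring mod 23: 5^1 ≡ 5, 5^2 ≡ 5² = 25 ≡ 2, 5^4 ≡ 2² = 4, 5^8 ≡ 4² = 16, 5^16 ≡ 16² = 256 ≡ 3. Since 19 = 16 + 2 + 1, 5^19 ≡ 3·2·5: 3·2 = 6, then 6·5 = 30 ≡ 7. So 5^19 ≡ 7 (mod 23).
Hence g⁻¹(5) = 7.

7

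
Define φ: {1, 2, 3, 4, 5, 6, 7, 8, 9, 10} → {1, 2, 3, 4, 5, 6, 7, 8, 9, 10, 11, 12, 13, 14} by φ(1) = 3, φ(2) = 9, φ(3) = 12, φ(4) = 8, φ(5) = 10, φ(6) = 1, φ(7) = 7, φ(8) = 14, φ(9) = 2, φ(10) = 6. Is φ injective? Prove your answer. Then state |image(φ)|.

The values φ(1), …, φ(10) are 3, 9, 12, 8, 10, 1, 7, 14, 2, 6 — all distinct.
So φ(a) = φ(b) only when a = b, and φ is injective.
The image of φ is {1, 2, 3, 6, 7, 8, 9, 10, 12, 14}, which has 10 elements.

10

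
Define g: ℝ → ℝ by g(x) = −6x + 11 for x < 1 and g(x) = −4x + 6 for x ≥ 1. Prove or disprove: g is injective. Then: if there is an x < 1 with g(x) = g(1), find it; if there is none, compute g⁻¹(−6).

Both pieces are strictly decreasing (slopes −6 and −4), so each is injective on its own interval.
The left piece maps (−∞, 1) onto (5, ∞); the right piece maps [1, ∞) onto (−∞, 2].
These images are disjoint, so no value is attained by both pieces. Thus g is injective.
Because the two images are disjoint, no x < 1 has g(x) = g(1), so we compute g⁻¹(−6): −6 lies in (−∞, 2], so solve −4x + 6 = −6: x = (−6 − 6)/(−4) = 3.

3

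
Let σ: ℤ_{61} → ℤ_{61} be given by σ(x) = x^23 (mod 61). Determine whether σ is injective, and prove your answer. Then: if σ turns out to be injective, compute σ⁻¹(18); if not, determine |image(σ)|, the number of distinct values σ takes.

Since 61 is prime, the nonzero elements of ℤ_{61} form a cyclic group of order 60.
As gcd(23, 60) = 1, raising to the 23rd power is a bijection on this group: if a^23 ≡ b^23 then (ab^{−1})^23 = 1, and the only element of order dividing gcd(23, 60) = 1 is 1, so a = b.
With σ(0) = 0 this makes σ injective on all of ℤ_{61}, hence bijective (finite equal-size domain and codomain). In particular σ is injective.
Since σ is injective, we find the preimage of 18. The inverse of x ↦ x^23 on (ℤ_{61})^× is x ↦ x^47, because 23·47 = 1081 = 18·60 + 1 ≡ 1 (mod 60) and x^{60} = 1 for x ≠ 0 (Fermat). So σ⁻¹(18) = 18^47 mod 61.
Repeated squaring mod 61: 18^1 ≡ 18, 18^2 ≡ 18² = 324 ≡ 19, 18^4 ≡ 19² = 361 ≡ 56, 18^8 ≡ 56² = 3136 ≡ 25, 18^16 ≡ 25² = 625 ≡ 15, 18^32 ≡ 15² = 225 ≡ 42. Since 47 = 32 + 8 + 4 + 2 + 1, 18^47 ≡ 42·25·56·19·18: 42·25 = 1050 ≡ 13, then 13·56 = 728 ≡ 57, then 57·19 = 1083 ≡ 46, then 46·18 = 828 ≡ 35. So 18^47 ≡ 35 (mod 61).
Hence σ⁻¹(18) = 35.

35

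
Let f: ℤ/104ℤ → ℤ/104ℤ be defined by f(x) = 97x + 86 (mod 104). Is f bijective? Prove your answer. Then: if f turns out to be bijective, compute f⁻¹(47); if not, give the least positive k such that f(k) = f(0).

65

If f(s) = f(t), then 97s ≡ 97t (mod 104). Because gcd(97, 104) = 1, we may cancel 97 to get s ≡ t (mod 104).
We now compute 97⁻¹ mod 104 explicitly. Euclid's algorithm: 104 = 1·97 + 7, 97 = 13·7 + 6, 7 = 1·6 + 1; back-substituting gives 1 = 89·97 − 83·104, so 97⁻¹ ≡ 89 (mod 104).
Then y ↦ 89(y − 86) is a two-sided inverse to f, so every y ∈ ℤ/104ℤ has a preimage.
Hence f is bijective.
Since f is bijective, we find f⁻¹(47): we need 97x ≡ 47 − 86 ≡ 65 (mod 104). Using 97⁻¹ = 89: x ≡ 89·65 = 5785 = 55·104 + 65, so x = 65.
Check: f(65) = 97·65 + 86 = 6391 = 61·104 + 47 ≡ 47 (mod 104).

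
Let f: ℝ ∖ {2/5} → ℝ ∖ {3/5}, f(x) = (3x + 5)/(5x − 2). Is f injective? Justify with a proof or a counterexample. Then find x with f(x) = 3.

Suppose f(x_1) = f(x_2). Cross-multiplying: (3x_1 + 5)(5x_2 − 2) = (3x_2 + 5)(5x_1 − 2).
Expanding both sides and cancelling the symmetric terms leaves −31·(x_1 − x_2) = 0. Since −31 ≠ 0, x_1 = x_2. Hence f is injective.
Solving f(x) = 3: cross-multiplying gives 3x + 5 = 3(5x − 2), which rearranges to −12x = −11, so x = 11/12.

11/12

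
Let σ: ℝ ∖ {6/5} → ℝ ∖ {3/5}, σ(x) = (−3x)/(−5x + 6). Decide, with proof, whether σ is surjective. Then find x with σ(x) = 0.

For any y ≠ 3/5, solving y(−5x + 6) = −3x for x gives a well-defined x ≠ 6/5. So σ is surjective.
Solving σ(x) = 0: cross-multiplying gives −3x = 0(−5x + 6), which rearranges to −3x = 0, so x = 0.

0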